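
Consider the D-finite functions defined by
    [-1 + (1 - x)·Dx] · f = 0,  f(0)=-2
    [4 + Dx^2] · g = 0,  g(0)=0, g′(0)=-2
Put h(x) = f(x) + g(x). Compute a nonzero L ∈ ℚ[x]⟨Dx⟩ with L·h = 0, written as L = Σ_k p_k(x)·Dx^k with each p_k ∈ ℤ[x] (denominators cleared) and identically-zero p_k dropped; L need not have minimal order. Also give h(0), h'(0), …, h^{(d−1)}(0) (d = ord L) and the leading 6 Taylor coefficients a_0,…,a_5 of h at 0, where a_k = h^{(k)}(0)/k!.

f: a_k = -2, -2, -2, -2, -2, -2, …
g: a_k = 0, -2, 0, 4/3, 0, -4/15, …
h₀=f+g: left-lcm gives L₀, ord ≤ 3.
L = (20 - 16·x + 8·x^2) + (-12 + 28·x - 24·x^2 + 8·x^3)·Dx + (5 - 4·x + 2·x^2)·Dx^2 + (-3 + 7·x - 6·x^2 + 2·x^3)·Dx^3  (order 3).
h: a_k = -2, -4, -2, -2/3, -2, -34/15, …
ICs: h(0) = -2, h′(0) = -4, h′′(0) = -4.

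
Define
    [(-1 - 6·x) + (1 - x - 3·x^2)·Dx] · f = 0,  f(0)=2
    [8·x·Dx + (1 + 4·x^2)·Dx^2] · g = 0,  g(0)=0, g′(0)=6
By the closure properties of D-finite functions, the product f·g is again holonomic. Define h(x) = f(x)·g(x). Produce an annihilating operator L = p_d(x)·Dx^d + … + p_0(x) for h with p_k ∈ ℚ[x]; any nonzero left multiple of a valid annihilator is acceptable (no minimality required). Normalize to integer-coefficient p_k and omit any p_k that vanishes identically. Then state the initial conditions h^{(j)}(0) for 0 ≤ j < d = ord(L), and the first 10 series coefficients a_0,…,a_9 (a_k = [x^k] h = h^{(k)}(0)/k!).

L = (6 + 8·x + 72·x^2) + (2 + 4·x + 16·x^2 + 72·x^3)·Dx + (-1 + x - x^2 + 4·x^3 + 12·x^4)·Dx^2  (order 2).
h: a_k = 0, 12, 12, 32, 68, 1012/5, 2032/5, 31636/35, 74308/35, 543488/105, …
ICs: h(0) = 0, h′(0) = 12.

f: a_k = 2, 2, 8, 14, 38, 80, 194, 434, 1016, 2318, …
g: a_k = 0, 6, 0, -8, 0, 96/5, 0, -384/7, 0, 512/3, …
h₀=f·g: eliminate ⇒ L₀, order ≤ 1·2.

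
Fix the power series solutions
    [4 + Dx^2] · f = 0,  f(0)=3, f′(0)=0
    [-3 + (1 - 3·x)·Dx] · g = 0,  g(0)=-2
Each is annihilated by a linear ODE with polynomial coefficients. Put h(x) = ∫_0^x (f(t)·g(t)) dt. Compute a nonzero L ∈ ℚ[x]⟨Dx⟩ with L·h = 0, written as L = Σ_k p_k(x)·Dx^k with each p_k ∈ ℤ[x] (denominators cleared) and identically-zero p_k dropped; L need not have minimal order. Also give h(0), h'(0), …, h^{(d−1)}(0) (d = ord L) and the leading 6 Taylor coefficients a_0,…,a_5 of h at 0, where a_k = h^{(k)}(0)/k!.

L = (-4 + 12·x)·Dx + 6·Dx^2 + (-1 + 3·x)·Dx^3  (order 3).
h: a_k = 0, -6, -9, -14, -63/2, -382/5, …
ICs: h(0) = 0, h′(0) = -6, h′′(0) = -18.

f: a_k = 3, 0, -6, 0, 2, 0, …
g: a_k = -2, -6, -18, -54, -162, -486, …
Product ⇒ symmetric product L₀, ord ≤ 2.
∫: right-multiply L₀ by Dx.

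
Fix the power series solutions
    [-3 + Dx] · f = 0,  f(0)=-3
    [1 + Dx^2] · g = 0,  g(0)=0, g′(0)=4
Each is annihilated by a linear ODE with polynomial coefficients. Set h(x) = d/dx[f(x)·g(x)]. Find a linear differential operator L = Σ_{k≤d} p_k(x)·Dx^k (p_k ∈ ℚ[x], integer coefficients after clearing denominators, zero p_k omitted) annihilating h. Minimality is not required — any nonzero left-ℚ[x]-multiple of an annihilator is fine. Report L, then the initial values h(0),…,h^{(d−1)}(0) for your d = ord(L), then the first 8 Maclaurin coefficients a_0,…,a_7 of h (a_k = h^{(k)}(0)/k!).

f: a_k = -3, -9, -27/2, -27/2, -81/8, -243/40, -243/80, -729/560, …
g: a_k = 0, 4, 0, -2/3, 0, 1/30, 0, -1/1260, …
Product ⇒ symmetric product L₀, ord ≤ 2.
h₀' ⇒ L via d/dx closure of L₀.
L = 10 - 6·Dx + Dx^2  (order 2).
h: a_k = -12, -72, -156, -192, -158, -468/5, -614/15, -64/5, …
ICs: h(0) = -12, h′(0) = -72.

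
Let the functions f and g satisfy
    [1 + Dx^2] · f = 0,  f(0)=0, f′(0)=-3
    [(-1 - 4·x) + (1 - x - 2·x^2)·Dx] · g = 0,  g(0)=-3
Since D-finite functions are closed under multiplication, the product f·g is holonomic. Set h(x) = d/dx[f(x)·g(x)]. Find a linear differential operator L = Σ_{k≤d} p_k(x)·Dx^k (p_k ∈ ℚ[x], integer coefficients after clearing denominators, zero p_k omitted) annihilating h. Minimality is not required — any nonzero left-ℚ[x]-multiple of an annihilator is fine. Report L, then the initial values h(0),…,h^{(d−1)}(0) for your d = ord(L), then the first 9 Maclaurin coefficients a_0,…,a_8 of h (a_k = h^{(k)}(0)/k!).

f: a_k = 0, -3, 0, 1/2, 0, -1/40, 0, 1/1680, 0, …
g: a_k = -3, -3, -9, -15, -33, -63, -129, -255, -513, …
Sym-product of L_f,L_g gives L₀ (≤ ord 2).
Differentiate: ansatz ord ≤ ord L₀ ⇒ L.
L = (31 - 2·x - 3·x^2 + 4·x^3 + 4·x^4) + (10 + 42·x + 12·x^2 + 16·x^3)·Dx + (-3 + 2·x + 5·x^2 + 4·x^3 + 4·x^4)·Dx^2  (order 2).
h: a_k = 9, 18, 153/2, 174, 3783/8, 21789/20, 41521/16, 410969/70, 59484889/4480, …
ICs: h(0) = 9, h′(0) = 18.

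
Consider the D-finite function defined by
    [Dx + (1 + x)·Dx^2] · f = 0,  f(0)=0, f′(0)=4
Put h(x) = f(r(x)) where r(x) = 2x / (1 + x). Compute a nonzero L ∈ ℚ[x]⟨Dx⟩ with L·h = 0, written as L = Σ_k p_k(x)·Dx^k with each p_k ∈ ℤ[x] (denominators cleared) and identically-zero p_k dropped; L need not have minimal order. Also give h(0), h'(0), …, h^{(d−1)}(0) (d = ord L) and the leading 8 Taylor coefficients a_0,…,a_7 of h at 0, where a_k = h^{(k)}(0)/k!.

L = (4 + 6·x)·Dx + (1 + 4·x + 3·x^2)·Dx^2  (order 2).
h: a_k = 0, 8, -16, 104/3, -80, 968/5, -1456/3, 8744/7, …
ICs: h(0) = 0, h′(0) = 8.

f: a_k = 0, 4, -2, 4/3, -1, 4/5, -2/3, 4/7, …
Change of var in L_f (x↦r) gives L₀.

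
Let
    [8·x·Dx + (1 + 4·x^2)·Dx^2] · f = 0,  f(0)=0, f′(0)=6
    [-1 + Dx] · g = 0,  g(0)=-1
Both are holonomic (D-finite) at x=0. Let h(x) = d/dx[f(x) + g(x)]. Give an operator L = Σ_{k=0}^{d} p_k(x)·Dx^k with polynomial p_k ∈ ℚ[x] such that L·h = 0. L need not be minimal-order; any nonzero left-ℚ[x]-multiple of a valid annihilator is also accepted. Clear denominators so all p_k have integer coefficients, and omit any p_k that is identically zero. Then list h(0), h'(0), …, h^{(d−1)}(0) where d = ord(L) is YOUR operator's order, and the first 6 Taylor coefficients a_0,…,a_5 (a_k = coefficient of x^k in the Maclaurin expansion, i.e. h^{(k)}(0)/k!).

f: a_k = 0, 6, 0, -8, 0, 96/5, …
g: a_k = -1, -1, -1/2, -1/6, -1/24, -1/120, …
Weyl lclm of L_f,L_g ⇒ L₀ (ord ≤ 3).
Differentiate: ansatz ord ≤ ord L₀ ⇒ L.
L = (8 - 8·x - 96·x^2 - 32·x^3) + (-9 + 88·x^2 - 16·x^4)·Dx + (1 + 8·x + 8·x^2 + 32·x^3 + 16·x^4)·Dx^2  (order 2).
h: a_k = 5, -1, -49/2, -1/6, 2303/24, -1/120, …
ICs: h(0) = 5, h′(0) = -1.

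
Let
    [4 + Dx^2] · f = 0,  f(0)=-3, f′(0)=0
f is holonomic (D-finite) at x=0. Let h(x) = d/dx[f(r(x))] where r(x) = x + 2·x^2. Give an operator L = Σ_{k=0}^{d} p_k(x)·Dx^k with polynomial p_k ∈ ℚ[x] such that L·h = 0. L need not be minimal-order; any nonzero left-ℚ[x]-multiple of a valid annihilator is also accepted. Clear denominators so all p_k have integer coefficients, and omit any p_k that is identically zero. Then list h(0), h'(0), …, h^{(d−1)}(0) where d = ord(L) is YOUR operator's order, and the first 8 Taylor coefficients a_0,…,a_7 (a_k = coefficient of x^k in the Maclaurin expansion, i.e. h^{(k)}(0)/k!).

f: a_k = -3, 0, 6, 0, -2, 0, 4/15, 0, …
h₀=f(r): pull back L_f along r ⇒ L₀.
Differentiate: ansatz ord ≤ ord L₀ ⇒ L.
L = (52 + 64·x + 384·x^2 + 1024·x^3 + 1024·x^4) + (-12 - 48·x)·Dx + (1 + 8·x + 16·x^2)·Dx^2  (order 2).
h: a_k = 0, 12, 72, 88, -80, -1432/5, -2128/5, -13456/105, …
ICs: h(0) = 0, h′(0) = 12.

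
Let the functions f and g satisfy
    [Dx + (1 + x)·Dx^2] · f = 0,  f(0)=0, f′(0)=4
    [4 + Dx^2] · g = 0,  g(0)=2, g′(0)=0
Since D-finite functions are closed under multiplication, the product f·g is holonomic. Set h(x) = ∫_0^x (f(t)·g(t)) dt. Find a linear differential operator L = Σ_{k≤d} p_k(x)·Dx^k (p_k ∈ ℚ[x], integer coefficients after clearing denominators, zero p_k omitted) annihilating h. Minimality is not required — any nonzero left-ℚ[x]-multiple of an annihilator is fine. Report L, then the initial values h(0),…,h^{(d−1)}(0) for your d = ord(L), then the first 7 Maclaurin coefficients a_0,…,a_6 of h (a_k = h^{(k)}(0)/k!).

f: a_k = 0, 4, -2, 4/3, -1, 4/5, -2/3, …
g: a_k = 2, 0, -4, 0, 4/3, 0, -8/45, …
L₀ := L_f ⊗_s L_g (sym. prod.), ord ≤ 4.
∫: right-multiply L₀ by Dx.
L = (168 + 864·x + 1456·x^2 + 1024·x^3 + 256·x^4)·Dx + (112 + 368·x + 384·x^2 + 128·x^3)·Dx^2 + (102 + 464·x + 744·x^2 + 512·x^3 + 128·x^4)·Dx^3 + (28 + 92·x + 96·x^2 + 32·x^3)·Dx^4 + (15 + 62·x + 95·x^2 + 64·x^3 + 16·x^4)·Dx^5  (order 5).
h: a_k = 0, 0, 4, -4/3, -10/3, 6/5, 4/15, …
ICs: h(0) = 0, h′(0) = 0, h′′(0) = 8, h′′′(0) = -8, h′′′′(0) = -80.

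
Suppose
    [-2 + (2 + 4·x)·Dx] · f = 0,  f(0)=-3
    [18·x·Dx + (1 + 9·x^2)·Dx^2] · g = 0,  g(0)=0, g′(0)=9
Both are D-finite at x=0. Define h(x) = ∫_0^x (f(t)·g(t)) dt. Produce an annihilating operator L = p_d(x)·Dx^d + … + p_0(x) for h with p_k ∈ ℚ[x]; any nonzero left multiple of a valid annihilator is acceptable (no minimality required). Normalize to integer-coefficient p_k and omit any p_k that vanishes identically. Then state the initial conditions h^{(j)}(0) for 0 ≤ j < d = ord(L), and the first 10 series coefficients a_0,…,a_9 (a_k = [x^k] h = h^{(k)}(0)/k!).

f: a_k = -3, -3, 3/2, -3/2, 15/8, -21/8, 63/16, -99/16, 1287/128, -2145/128, …
g: a_k = 0, 9, 0, -27, 0, 729/5, 0, -6561/7, 0, 6561, …
Sym-product of L_f,L_g gives L₀ (≤ ord 2).
∫: right-multiply L₀ by Dx.
L = (3 - 18·x - 9·x^2)·Dx + (-2 + 14·x + 54·x^2 + 36·x^3)·Dx^2 + (1 + 4·x + 13·x^2 + 36·x^3 + 36·x^4)·Dx^3  (order 3).
h: a_k = 0, 0, -27/2, -9, 189/8, 27/2, -6147/80, -2403/40, 1688607/4480, 162297/560, …
ICs: h(0) = 0, h′(0) = 0, h′′(0) = -27.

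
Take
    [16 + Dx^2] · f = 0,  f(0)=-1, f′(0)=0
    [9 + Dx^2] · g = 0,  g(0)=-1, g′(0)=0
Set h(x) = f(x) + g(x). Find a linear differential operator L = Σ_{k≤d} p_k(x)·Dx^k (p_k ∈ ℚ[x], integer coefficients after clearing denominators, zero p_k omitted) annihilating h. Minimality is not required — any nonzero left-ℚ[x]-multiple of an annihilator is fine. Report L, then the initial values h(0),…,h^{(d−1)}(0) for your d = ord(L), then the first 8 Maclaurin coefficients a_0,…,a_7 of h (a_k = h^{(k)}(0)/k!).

L = 144 + 25·Dx^2 + Dx^4  (order 4).
h: a_k = -2, 0, 25/2, 0, -337/24, 0, 965/144, 0, …
ICs: h(0) = -2, h′(0) = 0, h′′(0) = 25, h′′′(0) = 0.

f: a_k = -1, 0, 8, 0, -32/3, 0, 256/45, 0, …
g: a_k = -1, 0, 9/2, 0, -27/8, 0, 81/80, 0, …
Sum ⇒ L₀ = lclm(L_f,L_g) in ℚ(x)⟨Dx⟩.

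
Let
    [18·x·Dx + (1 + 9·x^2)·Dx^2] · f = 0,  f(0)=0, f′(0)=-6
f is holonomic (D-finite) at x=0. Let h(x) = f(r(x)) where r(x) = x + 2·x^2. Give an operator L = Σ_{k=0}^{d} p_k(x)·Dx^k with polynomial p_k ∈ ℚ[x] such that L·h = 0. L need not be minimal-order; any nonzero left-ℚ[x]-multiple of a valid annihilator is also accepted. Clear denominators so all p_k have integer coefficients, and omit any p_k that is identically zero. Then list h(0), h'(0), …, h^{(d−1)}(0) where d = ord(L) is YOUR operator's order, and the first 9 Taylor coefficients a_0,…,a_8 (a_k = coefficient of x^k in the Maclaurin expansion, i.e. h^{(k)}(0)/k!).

L = (-4 + 18·x + 144·x^2 + 432·x^3 + 432·x^4)·Dx + (1 + 4·x + 9·x^2 + 72·x^3 + 180·x^4 + 144·x^5)·Dx^2  (order 2).
h: a_k = 0, -6, -12, 18, 108, 594/5, -828, -22842/7, 972, …
ICs: h(0) = 0, h′(0) = -6.

f: a_k = 0, -6, 0, 18, 0, -486/5, 0, 4374/7, 0, …
Change of var in L_f (x↦r) gives L₀.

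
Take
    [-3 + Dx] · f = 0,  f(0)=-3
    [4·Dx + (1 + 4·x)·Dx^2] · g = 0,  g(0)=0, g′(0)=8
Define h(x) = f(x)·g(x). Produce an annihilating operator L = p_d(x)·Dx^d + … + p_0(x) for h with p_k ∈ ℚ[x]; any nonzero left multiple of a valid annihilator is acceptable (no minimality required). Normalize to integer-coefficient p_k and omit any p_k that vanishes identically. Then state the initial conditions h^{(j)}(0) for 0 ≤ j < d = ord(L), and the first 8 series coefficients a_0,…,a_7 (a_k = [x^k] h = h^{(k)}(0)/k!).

L = (-3 + 36·x) + (-2 - 24·x)·Dx + (1 + 4·x)·Dx^2  (order 2).
h: a_k = 0, -24, -24, -92, 108, -2589/5, 1675, -414129/70, …
ICs: h(0) = 0, h′(0) = -24.

f: a_k = -3, -9, -27/2, -27/2, -81/8, -243/40, -243/80, -729/560, …
g: a_k = 0, 8, -16, 128/3, -128, 2048/5, -4096/3, 32768/7, …
L₀ := L_f ⊗_s L_g (sym. prod.), ord ≤ 2.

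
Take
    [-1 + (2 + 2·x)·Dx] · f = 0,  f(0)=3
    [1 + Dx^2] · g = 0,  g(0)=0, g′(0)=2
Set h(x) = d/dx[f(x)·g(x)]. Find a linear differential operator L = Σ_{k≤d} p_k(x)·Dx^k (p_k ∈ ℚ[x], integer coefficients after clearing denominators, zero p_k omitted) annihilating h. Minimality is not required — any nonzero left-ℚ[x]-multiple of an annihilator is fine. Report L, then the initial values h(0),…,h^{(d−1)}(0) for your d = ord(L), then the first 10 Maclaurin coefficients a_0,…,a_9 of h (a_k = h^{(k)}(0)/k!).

f: a_k = 3, 3/2, -3/8, 3/16, -15/128, 21/256, -63/1024, 99/2048, -1287/32768, 2145/65536, …
g: a_k = 0, 2, 0, -1/3, 0, 1/60, 0, -1/2520, 0, 1/181440, …
h₀=f·g: eliminate ⇒ L₀, order ≤ 1·2.
h₀' ⇒ L via d/dx closure of L₀.
L = (53 + 144·x + 136·x^2 + 64·x^3 + 16·x^4) + (-4 - 36·x - 48·x^2 - 16·x^3)·Dx + (28 + 88·x + 108·x^2 + 64·x^3 + 16·x^4)·Dx^2  (order 2).
h: a_k = 6, 6, -21/4, -1/2, -19/64, 243/320, -983/1536, 7727/13440, -185275/344064, 1568353/3096576, …
ICs: h(0) = 6, h′(0) = 6.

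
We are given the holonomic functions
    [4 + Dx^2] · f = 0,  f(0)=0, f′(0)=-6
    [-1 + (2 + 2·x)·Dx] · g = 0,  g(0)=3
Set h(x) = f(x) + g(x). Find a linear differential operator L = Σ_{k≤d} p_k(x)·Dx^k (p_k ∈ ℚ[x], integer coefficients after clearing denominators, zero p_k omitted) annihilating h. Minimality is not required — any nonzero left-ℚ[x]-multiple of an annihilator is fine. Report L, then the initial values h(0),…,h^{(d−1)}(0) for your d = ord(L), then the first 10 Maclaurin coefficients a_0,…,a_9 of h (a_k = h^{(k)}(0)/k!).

L = (-76 - 128·x - 64·x^2) + (120 + 376·x + 384·x^2 + 128·x^3)·Dx + (-19 - 32·x - 16·x^2)·Dx^2 + (30 + 94·x + 96·x^2 + 32·x^3)·Dx^3  (order 3).
h: a_k = 3, -9/2, -3/8, 67/16, -15/128, -919/1280, -63/1024, 26779/215040, -1287/32768, 1764881/61931520, …
ICs: h(0) = 3, h′(0) = -9/2, h′′(0) = -3/4.

f: a_k = 0, -6, 0, 4, 0, -4/5, 0, 8/105, 0, -4/945, …
g: a_k = 3, 3/2, -3/8, 3/16, -15/128, 21/256, -63/1024, 99/2048, -1287/32768, 2145/65536, …
h₀=f+g: left-lcm gives L₀, ord ≤ 3.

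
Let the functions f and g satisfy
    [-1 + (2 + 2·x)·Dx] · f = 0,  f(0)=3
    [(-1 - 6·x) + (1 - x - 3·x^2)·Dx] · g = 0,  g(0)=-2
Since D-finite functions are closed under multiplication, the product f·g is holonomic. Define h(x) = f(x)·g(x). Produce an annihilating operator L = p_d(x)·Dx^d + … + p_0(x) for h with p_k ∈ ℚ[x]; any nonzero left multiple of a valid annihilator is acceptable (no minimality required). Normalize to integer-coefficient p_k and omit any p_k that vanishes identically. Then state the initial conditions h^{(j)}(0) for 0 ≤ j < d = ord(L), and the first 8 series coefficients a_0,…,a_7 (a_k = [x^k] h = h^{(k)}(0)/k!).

L = (3 + 13·x + 9·x^2) + (-2 + 8·x^2 + 6·x^3)·Dx  (order 1).
h: a_k = -6, -9, -105/4, -429/8, -8457/64, -37527/128, -353013/512, -1606773/1024, …
ICs: h(0) = -6.

f: a_k = 3, 3/2, -3/8, 3/16, -15/128, 21/256, -63/1024, 99/2048, …
g: a_k = -2, -2, -8, -14, -38, -80, -194, -434, …
f·g: L₀ = L_f ⊗_s L_g, ord ≤ 1·1.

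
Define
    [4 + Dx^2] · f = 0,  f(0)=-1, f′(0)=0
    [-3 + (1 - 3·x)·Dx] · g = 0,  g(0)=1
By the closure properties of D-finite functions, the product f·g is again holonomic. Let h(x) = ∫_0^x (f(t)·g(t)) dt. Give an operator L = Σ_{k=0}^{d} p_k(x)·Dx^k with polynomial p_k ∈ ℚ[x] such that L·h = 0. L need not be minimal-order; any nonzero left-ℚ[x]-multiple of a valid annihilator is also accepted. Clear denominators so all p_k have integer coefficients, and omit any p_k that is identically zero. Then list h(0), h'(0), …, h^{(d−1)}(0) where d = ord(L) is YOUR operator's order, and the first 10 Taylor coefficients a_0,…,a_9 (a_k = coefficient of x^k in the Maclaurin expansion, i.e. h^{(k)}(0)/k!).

f: a_k = -1, 0, 2, 0, -2/3, 0, 4/45, 0, -2/315, 0, …
g: a_k = 1, 3, 9, 27, 81, 243, 729, 2187, 6561, 19683, …
f·g: L₀ = L_f ⊗_s L_g, ord ≤ 2·1.
h=∫₀ˣh₀: take L = L₀·Dx.
L = (-4 + 12·x)·Dx + 6·Dx^2 + (-1 + 3·x)·Dx^3  (order 3).
h: a_k = 0, -1, -3/2, -7/3, -21/4, -191/15, -191/6, -3683/45, -25781/120, -324841/567, …
ICs: h(0) = 0, h′(0) = -1, h′′(0) = -3.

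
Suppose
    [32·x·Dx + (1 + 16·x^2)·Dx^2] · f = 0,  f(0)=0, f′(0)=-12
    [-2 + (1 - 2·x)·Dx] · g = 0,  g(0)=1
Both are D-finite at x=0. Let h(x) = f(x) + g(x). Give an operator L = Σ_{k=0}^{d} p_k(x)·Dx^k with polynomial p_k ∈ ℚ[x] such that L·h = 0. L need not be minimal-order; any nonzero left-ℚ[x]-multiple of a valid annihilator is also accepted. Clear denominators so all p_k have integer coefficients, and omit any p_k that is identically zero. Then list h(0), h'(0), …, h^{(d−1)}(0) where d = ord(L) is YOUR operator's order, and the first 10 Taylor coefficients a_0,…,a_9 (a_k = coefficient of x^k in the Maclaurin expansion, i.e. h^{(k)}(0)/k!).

L = (32 - 256·x - 1536·x^2)·Dx + (-14 + 32·x + 160·x^2 - 1536·x^3)·Dx^2 + (1 + 6·x + 96·x^3 - 256·x^4)·Dx^3  (order 3).
h: a_k = 1, -10, 4, 72, 16, -2912/5, 64, 50048/7, 256, -260608/3, …
ICs: h(0) = 1, h′(0) = -10, h′′(0) = 8.

f: a_k = 0, -12, 0, 64, 0, -3072/5, 0, 49152/7, 0, -262144/3, …
g: a_k = 1, 2, 4, 8, 16, 32, 64, 128, 256, 512, …
Sum ⇒ L₀ = lclm(L_f,L_g) in ℚ(x)⟨Dx⟩.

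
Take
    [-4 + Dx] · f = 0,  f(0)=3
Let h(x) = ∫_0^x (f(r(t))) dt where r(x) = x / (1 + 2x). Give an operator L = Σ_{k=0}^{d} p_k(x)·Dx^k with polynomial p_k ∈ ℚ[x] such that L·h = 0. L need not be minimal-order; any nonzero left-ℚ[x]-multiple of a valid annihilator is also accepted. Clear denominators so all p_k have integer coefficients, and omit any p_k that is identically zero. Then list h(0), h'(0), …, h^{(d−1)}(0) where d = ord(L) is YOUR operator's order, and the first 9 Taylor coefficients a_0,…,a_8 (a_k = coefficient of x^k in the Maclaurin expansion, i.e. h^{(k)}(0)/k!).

f: a_k = 3, 12, 24, 32, 32, 128/5, 256/15, 1024/105, 512/105, …
Change of var in L_f (x↦r) gives L₀.
∫: right-multiply L₀ by Dx.
L = -4·Dx + (1 + 4·x + 4·x^2)·Dx^2  (order 2).
h: a_k = 0, 3, 6, 0, -4, 32/5, -32/5, 256/105, 160/21, …
ICs: h(0) = 0, h′(0) = 3.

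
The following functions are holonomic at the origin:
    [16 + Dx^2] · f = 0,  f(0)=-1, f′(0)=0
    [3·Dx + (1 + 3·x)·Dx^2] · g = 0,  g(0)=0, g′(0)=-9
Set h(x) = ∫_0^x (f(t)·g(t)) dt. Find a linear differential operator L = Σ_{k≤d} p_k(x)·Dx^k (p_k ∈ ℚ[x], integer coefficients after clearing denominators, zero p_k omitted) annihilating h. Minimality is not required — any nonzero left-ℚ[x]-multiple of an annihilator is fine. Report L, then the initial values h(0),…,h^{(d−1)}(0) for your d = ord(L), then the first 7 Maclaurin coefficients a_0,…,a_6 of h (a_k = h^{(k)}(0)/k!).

L = (2272 + 127488·x + 781056·x^2 + 1769472·x^3 + 1327104·x^4)·Dx + (4416 + 50112·x + 165888·x^2 + 165888·x^3)·Dx^2 + (1022 + 19392·x + 102816·x^2 + 221184·x^3 + 165888·x^4)·Dx^3 + (276 + 3132·x + 10368·x^2 + 10368·x^3)·Dx^4 + (55 + 714·x + 3375·x^2 + 6912·x^3 + 5184·x^4)·Dx^5  (order 5).
h: a_k = 0, 0, 9/2, -9/2, -45/4, 189/20, 43/10, …
ICs: h(0) = 0, h′(0) = 0, h′′(0) = 9, h′′′(0) = -27, h′′′′(0) = -270.

f: a_k = -1, 0, 8, 0, -32/3, 0, 256/45, …
g: a_k = 0, -9, 27/2, -27, 243/4, -729/5, 729/2, …
h₀=f·g: eliminate ⇒ L₀, order ≤ 2·2.
Integrate: L := L₀·Dx.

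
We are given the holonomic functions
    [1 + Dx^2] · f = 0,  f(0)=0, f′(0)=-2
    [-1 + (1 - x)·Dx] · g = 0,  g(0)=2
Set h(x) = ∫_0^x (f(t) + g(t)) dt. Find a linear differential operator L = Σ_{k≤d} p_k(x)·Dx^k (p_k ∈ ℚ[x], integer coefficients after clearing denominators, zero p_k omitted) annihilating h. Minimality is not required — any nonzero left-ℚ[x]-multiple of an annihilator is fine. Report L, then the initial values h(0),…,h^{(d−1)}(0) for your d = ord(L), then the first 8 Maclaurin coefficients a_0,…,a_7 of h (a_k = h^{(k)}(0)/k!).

L = (-7 + 2·x - x^2)·Dx + (3 - 5·x + 3·x^2 - x^3)·Dx^2 + (-7 + 2·x - x^2)·Dx^3 + (3 - 5·x + 3·x^2 - x^3)·Dx^4  (order 4).
h: a_k = 0, 2, 0, 2/3, 7/12, 2/5, 119/360, 2/7, …
ICs: h(0) = 0, h′(0) = 2, h′′(0) = 0, h′′′(0) = 4.

f: a_k = 0, -2, 0, 1/3, 0, -1/60, 0, 1/2520, …
g: a_k = 2, 2, 2, 2, 2, 2, 2, 2, …
L₀ := lclm(L_f,L_g); ord L₀ ≤ 2+1.
h=∫₀ˣh₀: take L = L₀·Dx.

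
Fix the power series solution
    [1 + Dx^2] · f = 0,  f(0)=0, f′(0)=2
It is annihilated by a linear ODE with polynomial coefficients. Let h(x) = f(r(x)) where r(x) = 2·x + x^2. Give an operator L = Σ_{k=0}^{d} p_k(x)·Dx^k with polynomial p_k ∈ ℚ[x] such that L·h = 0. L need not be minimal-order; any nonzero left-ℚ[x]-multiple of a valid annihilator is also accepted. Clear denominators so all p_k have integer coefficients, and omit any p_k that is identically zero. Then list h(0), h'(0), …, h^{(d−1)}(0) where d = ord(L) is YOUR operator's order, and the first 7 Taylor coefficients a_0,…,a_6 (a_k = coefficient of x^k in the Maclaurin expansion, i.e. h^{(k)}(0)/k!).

f: a_k = 0, 2, 0, -1/3, 0, 1/60, 0, …
f∘r: x↦r, Dx↦Dx/r' in L_f ⇒ L₀.
L = (4 + 12·x + 12·x^2 + 4·x^3) - Dx + (1 + x)·Dx^2  (order 2).
h: a_k = 0, 4, 2, -8/3, -4, -22/15, 1, …
ICs: h(0) = 0, h′(0) = 4.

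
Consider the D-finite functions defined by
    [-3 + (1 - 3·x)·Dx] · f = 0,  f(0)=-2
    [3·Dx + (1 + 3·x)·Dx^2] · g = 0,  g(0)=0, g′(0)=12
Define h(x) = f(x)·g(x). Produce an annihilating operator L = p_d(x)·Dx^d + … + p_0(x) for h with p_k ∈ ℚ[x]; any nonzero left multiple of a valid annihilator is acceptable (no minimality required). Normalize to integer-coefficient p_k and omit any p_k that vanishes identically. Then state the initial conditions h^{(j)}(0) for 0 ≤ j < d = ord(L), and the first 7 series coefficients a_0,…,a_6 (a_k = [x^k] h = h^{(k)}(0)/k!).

L = 9 + (3 + 27·x)·Dx + (-1 + 9·x^2)·Dx^2  (order 2).
h: a_k = 0, -24, -36, -180, -378, -7614/5, -17982/5, …
ICs: h(0) = 0, h′(0) = -24.

f: a_k = -2, -6, -18, -54, -162, -486, -1458, …
g: a_k = 0, 12, -18, 36, -81, 972/5, -486, …
L₀ := L_f ⊗_s L_g (sym. prod.), ord ≤ 2.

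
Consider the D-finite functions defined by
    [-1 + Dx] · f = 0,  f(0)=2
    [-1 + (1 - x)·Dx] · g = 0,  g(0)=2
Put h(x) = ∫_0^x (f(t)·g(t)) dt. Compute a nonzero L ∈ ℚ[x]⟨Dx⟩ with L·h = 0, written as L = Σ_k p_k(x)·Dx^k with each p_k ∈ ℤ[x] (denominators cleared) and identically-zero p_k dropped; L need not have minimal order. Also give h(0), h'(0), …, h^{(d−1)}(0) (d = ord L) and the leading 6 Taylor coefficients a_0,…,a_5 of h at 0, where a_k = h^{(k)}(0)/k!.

L = (2 - x)·Dx + (-1 + x)·Dx^2  (order 2).
h: a_k = 0, 4, 4, 10/3, 8/3, 13/6, …
ICs: h(0) = 0, h′(0) = 4.

f: a_k = 2, 2, 1, 1/3, 1/12, 1/60, …
g: a_k = 2, 2, 2, 2, 2, 2, …
Sym-product of L_f,L_g gives L₀ (≤ ord 1).
h=∫₀ˣh₀: take L = L₀·Dx.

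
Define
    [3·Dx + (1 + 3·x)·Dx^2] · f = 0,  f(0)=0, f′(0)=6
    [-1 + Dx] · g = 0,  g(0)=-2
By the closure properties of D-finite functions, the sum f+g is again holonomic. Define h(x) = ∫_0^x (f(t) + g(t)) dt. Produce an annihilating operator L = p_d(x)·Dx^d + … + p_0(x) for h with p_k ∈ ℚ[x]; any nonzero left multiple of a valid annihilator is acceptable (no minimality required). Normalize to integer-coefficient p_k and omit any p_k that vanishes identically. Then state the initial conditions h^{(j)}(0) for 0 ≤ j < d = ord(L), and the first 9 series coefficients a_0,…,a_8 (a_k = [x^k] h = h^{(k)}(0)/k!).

f: a_k = 0, 6, -9, 18, -81/2, 486/5, -243, 4374/7, -6561/4, …
g: a_k = -2, -2, -1, -1/3, -1/12, -1/60, -1/360, -1/2520, -1/20160, …
Weyl lclm of L_f,L_g ⇒ L₀ (ord ≤ 3).
Integrate: L := L₀·Dx.
L = (-21 - 9·x)·Dx^2 + (17 - 6·x - 9·x^2)·Dx^3 + (4 + 15·x + 9·x^2)·Dx^4  (order 4).
h: a_k = 0, -2, 2, -10/3, 53/12, -487/60, 5831/360, -87481/2520, 1574639/20160, …
ICs: h(0) = 0, h′(0) = -2, h′′(0) = 4, h′′′(0) = -20.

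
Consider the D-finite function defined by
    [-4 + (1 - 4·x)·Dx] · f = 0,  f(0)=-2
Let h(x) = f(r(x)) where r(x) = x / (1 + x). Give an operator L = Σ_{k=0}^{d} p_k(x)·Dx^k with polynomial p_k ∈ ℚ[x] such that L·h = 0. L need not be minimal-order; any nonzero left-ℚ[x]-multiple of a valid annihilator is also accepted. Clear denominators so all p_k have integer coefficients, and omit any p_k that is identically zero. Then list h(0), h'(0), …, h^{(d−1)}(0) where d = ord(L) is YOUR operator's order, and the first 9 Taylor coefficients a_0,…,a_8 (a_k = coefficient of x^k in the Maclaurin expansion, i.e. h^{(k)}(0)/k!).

L = 4 + (-1 + 2·x + 3·x^2)·Dx  (order 1).
h: a_k = -2, -8, -24, -72, -216, -648, -1944, -5832, -17496, …
ICs: h(0) = -2.

f: a_k = -2, -8, -32, -128, -512, -2048, -8192, -32768, -131072, …
h₀=f(r): pull back L_f along r ⇒ L₀.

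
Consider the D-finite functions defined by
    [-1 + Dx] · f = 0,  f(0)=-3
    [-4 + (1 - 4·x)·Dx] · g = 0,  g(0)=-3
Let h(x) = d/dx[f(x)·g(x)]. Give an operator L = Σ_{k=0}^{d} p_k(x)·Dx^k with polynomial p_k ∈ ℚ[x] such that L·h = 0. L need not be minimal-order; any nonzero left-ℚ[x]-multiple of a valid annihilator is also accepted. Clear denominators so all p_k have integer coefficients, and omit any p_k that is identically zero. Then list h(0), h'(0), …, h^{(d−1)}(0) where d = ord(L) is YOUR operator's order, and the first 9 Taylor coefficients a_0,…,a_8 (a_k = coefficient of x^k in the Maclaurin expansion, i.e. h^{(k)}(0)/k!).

L = (41 - 40·x + 16·x^2) + (-5 + 24·x - 16·x^2)·Dx  (order 1).
h: a_k = 45, 369, 4437/2, 23667/2, 473343/8, 2272047/8, 106028861/80, 3392923553/560, 122145247909/4480, …
ICs: h(0) = 45.

f: a_k = -3, -3, -3/2, -1/2, -1/8, -1/40, -1/240, -1/1680, -1/13440, …
g: a_k = -3, -12, -48, -192, -768, -3072, -12288, -49152, -196608, …
Sym-product of L_f,L_g gives L₀ (≤ ord 1).
h₀' ⇒ L via d/dx closure of L₀.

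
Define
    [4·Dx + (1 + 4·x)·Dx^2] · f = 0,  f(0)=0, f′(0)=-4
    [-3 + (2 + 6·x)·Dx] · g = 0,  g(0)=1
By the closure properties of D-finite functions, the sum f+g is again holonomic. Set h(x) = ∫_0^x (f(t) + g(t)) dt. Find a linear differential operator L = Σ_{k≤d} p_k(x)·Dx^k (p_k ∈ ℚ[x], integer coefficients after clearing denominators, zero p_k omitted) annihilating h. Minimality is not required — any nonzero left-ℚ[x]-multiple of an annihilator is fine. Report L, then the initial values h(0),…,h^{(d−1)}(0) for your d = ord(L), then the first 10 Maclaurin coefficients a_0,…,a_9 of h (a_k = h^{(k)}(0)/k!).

f: a_k = 0, -4, 8, -64/3, 64, -1024/5, 2048/3, -16384/7, 8192, -262144/9, …
g: a_k = 1, 3/2, -9/8, 27/16, -405/128, 1701/256, -15309/1024, 72171/2048, -2814669/32768, 14073345/65536, …
L₀ := lclm(L_f,L_g); ord L₀ ≤ 2+1.
h=∫h₀ ⇒ L = L₀·Dx.
L = (84 + 144·x)·Dx^2 + (101 + 552·x + 720·x^2)·Dx^3 + (10 + 94·x + 288·x^2 + 288·x^3)·Dx^4  (order 4).
h: a_k = 0, 1, -5/4, 55/24, -943/192, 7787/640, -253639/7680, 2051225/21504, -33049235/114688, 265620787/294912, …
ICs: h(0) = 0, h′(0) = 1, h′′(0) = -5/2, h′′′(0) = 55/4.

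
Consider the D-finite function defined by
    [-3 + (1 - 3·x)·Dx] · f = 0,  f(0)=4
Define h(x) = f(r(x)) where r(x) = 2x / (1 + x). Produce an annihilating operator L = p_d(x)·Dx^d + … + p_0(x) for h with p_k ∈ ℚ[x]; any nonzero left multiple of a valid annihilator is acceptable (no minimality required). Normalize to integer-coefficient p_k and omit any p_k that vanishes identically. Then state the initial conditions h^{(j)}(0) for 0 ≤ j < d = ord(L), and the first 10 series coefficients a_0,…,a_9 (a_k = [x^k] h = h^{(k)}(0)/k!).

f: a_k = 4, 12, 36, 108, 324, 972, 2916, 8748, 26244, 78732, …
L₀ from L_f via x↦r, Dx↦r'^{-1}Dx.
L = 6 + (-1 + 4·x + 5·x^2)·Dx  (order 1).
h: a_k = 4, 24, 120, 600, 3000, 15000, 75000, 375000, 1875000, 9375000, …
ICs: h(0) = 4.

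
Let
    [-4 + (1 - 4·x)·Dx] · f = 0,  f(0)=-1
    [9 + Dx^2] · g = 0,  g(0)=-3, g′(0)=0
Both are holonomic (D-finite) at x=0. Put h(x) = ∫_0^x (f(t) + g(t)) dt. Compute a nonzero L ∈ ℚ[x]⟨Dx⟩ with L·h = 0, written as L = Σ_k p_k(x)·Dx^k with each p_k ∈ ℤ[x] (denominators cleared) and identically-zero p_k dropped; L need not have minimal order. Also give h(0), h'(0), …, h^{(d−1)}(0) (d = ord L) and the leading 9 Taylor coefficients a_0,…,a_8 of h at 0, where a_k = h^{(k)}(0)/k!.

f: a_k = -1, -4, -16, -64, -256, -1024, -4096, -16384, -65536, …
g: a_k = -3, 0, 27/2, 0, -81/8, 0, 243/80, 0, -2187/4480, …
f+g: L₀ = lclm(L_f,L_g), ord ≤ 1+2.
Integrate: L := L₀·Dx.
L = (3780 - 2592·x + 5184·x^2)·Dx + (-369 + 2124·x - 3888·x^2 + 5184·x^3)·Dx^2 + (420 - 288·x + 576·x^2)·Dx^3 + (-41 + 236·x - 432·x^2 + 576·x^3)·Dx^4  (order 4).
h: a_k = 0, -4, -2, -5/6, -16, -2129/40, -512/3, -327437/560, -2048, …
ICs: h(0) = 0, h′(0) = -4, h′′(0) = -4, h′′′(0) = -5.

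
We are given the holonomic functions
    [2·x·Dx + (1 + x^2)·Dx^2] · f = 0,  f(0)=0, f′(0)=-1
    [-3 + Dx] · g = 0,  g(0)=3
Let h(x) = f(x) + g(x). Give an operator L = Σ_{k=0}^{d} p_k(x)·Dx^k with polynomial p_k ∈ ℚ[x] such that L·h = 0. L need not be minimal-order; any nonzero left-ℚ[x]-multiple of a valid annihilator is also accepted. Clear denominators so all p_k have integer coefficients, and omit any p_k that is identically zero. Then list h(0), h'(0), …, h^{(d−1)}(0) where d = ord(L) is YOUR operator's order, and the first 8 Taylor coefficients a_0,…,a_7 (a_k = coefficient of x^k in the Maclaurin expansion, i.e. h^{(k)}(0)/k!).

L = (6 - 18·x - 18·x^2 - 18·x^3)·Dx + (-11 - 12·x^2 - 9·x^4)·Dx^2 + (3 + 2·x + 6·x^2 + 2·x^3 + 3·x^4)·Dx^3  (order 3).
h: a_k = 3, 8, 27/2, 83/6, 81/8, 47/8, 243/80, 809/560, …
ICs: h(0) = 3, h′(0) = 8, h′′(0) = 27.

f: a_k = 0, -1, 0, 1/3, 0, -1/5, 0, 1/7, …
g: a_k = 3, 9, 27/2, 27/2, 81/8, 243/40, 243/80, 729/560, …
Weyl lclm of L_f,L_g ⇒ L₀ (ord ≤ 3).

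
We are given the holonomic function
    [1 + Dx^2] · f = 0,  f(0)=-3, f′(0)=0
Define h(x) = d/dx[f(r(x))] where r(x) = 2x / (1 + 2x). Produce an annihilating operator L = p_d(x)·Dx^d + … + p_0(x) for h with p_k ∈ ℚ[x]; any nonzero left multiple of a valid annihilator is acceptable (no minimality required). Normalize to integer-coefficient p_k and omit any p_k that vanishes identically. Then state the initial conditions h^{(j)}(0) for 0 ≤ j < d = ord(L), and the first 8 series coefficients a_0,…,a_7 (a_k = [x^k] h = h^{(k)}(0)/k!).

f: a_k = -3, 0, 3/2, 0, -1/8, 0, 1/240, 0, …
Substitute x→r, Dx→(1/r')Dx; clear ⇒ L₀.
Derive L from L₀ (diff closure).
L = (28 + 96·x + 96·x^2) + (12 + 72·x + 144·x^2 + 96·x^3)·Dx + (1 + 8·x + 24·x^2 + 32·x^3 + 16·x^4)·Dx^2  (order 2).
h: a_k = 0, 12, -72, 280, -880, 12008/5, -29232/5, 267184/21, …
ICs: h(0) = 0, h′(0) = 12.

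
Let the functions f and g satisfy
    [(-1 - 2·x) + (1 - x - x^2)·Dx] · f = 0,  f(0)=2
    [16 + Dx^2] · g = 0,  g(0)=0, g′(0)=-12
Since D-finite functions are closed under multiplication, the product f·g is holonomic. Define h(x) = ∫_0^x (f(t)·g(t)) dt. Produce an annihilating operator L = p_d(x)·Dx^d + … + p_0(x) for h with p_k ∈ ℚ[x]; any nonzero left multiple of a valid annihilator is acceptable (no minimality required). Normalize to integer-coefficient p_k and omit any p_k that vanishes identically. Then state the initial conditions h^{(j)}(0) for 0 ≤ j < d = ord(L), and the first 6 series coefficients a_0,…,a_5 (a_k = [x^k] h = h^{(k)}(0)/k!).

f: a_k = 2, 2, 4, 6, 10, 16, …
g: a_k = 0, -12, 0, 32, 0, -128/5, …
L₀ := L_f ⊗_s L_g (sym. prod.), ord ≤ 2.
∫: right-multiply L₀ by Dx.
L = (-14 + 16·x + 16·x^2)·Dx + (2 + 4·x)·Dx^2 + (-1 + x + x^2)·Dx^3  (order 3).
h: a_k = 0, 0, -12, -8, 4, -8/5, …
ICs: h(0) = 0, h′(0) = 0, h′′(0) = -24.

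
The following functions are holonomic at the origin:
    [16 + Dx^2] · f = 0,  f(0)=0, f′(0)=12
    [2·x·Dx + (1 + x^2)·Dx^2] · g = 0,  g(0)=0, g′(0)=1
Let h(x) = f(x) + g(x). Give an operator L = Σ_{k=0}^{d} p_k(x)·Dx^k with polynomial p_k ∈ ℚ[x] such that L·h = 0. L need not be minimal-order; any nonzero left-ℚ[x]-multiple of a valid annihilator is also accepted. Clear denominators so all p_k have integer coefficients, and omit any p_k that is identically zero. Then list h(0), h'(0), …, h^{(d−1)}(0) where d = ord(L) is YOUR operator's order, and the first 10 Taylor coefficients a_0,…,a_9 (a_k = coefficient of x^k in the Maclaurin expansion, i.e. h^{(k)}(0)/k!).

f: a_k = 0, 12, 0, -32, 0, 128/5, 0, -1024/105, 0, 2048/945, …
g: a_k = 0, 1, 0, -1/3, 0, 1/5, 0, -1/7, 0, 1/9, …
h₀=f+g: left-lcm gives L₀, ord ≤ 4.
L = (64·x + 704·x^3 + 256·x^5)·Dx + (112 + 416·x^2 + 432·x^4 + 128·x^6)·Dx^2 + (4·x + 44·x^3 + 16·x^5)·Dx^3 + (7 + 26·x^2 + 27·x^4 + 8·x^6)·Dx^4  (order 4).
h: a_k = 0, 13, 0, -97/3, 0, 129/5, 0, -1039/105, 0, 2153/945, …
ICs: h(0) = 0, h′(0) = 13, h′′(0) = 0, h′′′(0) = -194.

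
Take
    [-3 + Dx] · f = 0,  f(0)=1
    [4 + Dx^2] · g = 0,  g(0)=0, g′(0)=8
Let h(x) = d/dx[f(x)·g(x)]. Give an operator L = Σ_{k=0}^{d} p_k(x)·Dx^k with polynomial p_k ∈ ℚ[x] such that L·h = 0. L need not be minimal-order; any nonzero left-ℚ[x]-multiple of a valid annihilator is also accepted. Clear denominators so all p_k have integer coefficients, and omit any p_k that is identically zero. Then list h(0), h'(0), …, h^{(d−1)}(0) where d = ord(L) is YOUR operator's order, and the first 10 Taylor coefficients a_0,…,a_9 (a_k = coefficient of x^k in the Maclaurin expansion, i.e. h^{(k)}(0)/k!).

f: a_k = 1, 3, 9/2, 9/2, 27/8, 81/40, 81/80, 243/560, 729/4480, 243/4480, …
g: a_k = 0, 8, 0, -16/3, 0, 16/15, 0, -32/315, 0, 16/2835, …
h₀=f·g: eliminate ⇒ L₀, order ≤ 1·2.
h=h₀': d/dx-closure on L₀ ⇒ L.
L = 13 - 6·Dx + Dx^2  (order 2).
h: a_k = 8, 48, 92, 80, 61/3, -138/5, -3277/90, -68/3, -43079/5040, -12139/7560, …
ICs: h(0) = 8, h′(0) = 48.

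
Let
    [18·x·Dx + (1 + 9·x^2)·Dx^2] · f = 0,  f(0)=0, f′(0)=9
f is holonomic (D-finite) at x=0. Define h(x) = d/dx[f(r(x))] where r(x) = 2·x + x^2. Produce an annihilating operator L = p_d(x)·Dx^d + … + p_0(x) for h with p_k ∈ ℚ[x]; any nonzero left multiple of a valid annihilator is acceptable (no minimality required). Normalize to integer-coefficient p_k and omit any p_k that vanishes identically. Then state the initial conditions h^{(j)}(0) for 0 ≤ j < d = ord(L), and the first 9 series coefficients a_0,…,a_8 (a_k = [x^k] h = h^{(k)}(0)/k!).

f: a_k = 0, 9, 0, -27, 0, 729/5, 0, -6561/7, 0, …
L₀ from L_f via x↦r, Dx↦r'^{-1}Dx.
h₀' ⇒ L via d/dx closure of L₀.
L = (-1 + 72·x + 144·x^2 + 108·x^3 + 27·x^4) + (1 + x + 36·x^2 + 72·x^3 + 45·x^4 + 9·x^5)·Dx  (order 1).
h: a_k = 18, 18, -648, -1296, 22518, 69822, -758160, -3312576, 24577506, …
ICs: h(0) = 18.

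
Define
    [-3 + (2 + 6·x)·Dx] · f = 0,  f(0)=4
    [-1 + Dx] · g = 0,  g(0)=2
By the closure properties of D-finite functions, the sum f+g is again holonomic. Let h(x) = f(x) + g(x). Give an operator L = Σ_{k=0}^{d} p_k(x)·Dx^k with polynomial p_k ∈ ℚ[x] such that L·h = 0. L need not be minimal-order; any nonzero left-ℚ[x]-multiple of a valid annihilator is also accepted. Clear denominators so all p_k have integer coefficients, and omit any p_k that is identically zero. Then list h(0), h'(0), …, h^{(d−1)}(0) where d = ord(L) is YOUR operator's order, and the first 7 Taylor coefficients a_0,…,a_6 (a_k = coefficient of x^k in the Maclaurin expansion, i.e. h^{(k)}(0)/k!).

f: a_k = 4, 6, -9/2, 27/4, -405/32, 1701/64, -15309/256, …
g: a_k = 2, 2, 1, 1/3, 1/12, 1/60, 1/360, …
L₀ := lclm(L_f,L_g); ord L₀ ≤ 1+1.
L = (15 + 18·x) + (-13 - 24·x - 36·x^2)·Dx + (-2 + 6·x + 36·x^2)·Dx^2  (order 2).
h: a_k = 6, 8, -7/2, 85/12, -1207/96, 25531/960, -688873/11520, …
ICs: h(0) = 6, h′(0) = 8.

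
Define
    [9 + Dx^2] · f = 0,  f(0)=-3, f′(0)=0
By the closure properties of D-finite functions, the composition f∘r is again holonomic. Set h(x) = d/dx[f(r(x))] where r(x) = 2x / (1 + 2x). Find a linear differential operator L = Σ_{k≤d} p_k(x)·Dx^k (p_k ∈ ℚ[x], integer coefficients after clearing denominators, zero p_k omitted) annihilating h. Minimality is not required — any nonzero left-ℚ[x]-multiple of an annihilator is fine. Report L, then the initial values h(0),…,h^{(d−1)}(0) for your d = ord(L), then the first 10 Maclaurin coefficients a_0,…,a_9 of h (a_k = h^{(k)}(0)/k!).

L = (60 + 96·x + 96·x^2) + (12 + 72·x + 144·x^2 + 96·x^3)·Dx + (1 + 8·x + 24·x^2 + 32·x^3 + 16·x^4)·Dx^2  (order 2).
h: a_k = 0, 108, -648, 1944, -2160, -58968/5, 462672/5, -14090544/35, 47223648/35, -130386024/35, …
ICs: h(0) = 0, h′(0) = 108.

f: a_k = -3, 0, 27/2, 0, -81/8, 0, 243/80, 0, -2187/4480, 0, …
Substitute x→r, Dx→(1/r')Dx; clear ⇒ L₀.
Differentiate: ansatz ord ≤ ord L₀ ⇒ L.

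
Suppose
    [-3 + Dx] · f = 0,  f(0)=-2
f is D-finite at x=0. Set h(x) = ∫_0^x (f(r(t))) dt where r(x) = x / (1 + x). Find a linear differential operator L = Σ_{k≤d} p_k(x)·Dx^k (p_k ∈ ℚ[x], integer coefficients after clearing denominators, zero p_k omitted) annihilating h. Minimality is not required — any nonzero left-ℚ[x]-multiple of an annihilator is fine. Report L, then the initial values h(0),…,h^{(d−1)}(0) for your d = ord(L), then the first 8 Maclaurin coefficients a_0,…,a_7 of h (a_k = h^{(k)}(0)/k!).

f: a_k = -2, -6, -9, -9, -27/4, -81/20, -81/40, -243/280, …
Change of var in L_f (x↦r) gives L₀.
∫: right-multiply L₀ by Dx.
L = -3·Dx + (1 + 2·x + x^2)·Dx^2  (order 2).
h: a_k = 0, -2, -3, -1, 3/4, -3/20, -7/40, 69/280, …
ICs: h(0) = 0, h′(0) = -2.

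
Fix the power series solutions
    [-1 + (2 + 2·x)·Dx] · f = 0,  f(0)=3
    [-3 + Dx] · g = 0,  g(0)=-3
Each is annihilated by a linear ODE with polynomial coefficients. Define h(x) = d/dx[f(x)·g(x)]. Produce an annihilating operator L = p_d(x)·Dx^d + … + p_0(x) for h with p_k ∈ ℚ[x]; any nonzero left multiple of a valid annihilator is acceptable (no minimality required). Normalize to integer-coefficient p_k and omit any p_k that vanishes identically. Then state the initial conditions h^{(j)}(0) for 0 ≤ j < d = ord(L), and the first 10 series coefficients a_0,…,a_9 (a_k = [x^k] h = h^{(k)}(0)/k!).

L = (47 + 84·x + 36·x^2) + (-14 - 26·x - 12·x^2)·Dx  (order 1).
h: a_k = -63/2, -423/4, -2781/16, -6003/32, -38493/256, -244701/2560, -515997/10240, -462807/20480, -20378871/2293760, -13968279/4587520, …
ICs: h(0) = -63/2.

f: a_k = 3, 3/2, -3/8, 3/16, -15/128, 21/256, -63/1024, 99/2048, -1287/32768, 2145/65536, …
g: a_k = -3, -9, -27/2, -27/2, -81/8, -243/40, -243/80, -729/560, -2187/4480, -729/4480, …
h₀=f·g: eliminate ⇒ L₀, order ≤ 1·1.
h=h₀': d/dx-closure on L₀ ⇒ L.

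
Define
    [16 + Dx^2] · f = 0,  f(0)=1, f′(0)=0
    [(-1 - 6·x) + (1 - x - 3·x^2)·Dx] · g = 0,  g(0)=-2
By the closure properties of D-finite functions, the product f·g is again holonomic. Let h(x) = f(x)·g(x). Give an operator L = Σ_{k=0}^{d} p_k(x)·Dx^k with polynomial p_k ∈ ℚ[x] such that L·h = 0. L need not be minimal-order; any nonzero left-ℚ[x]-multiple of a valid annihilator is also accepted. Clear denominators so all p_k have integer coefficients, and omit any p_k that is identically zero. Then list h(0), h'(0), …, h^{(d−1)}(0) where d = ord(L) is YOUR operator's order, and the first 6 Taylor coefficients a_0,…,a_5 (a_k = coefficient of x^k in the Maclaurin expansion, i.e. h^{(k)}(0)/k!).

f: a_k = 1, 0, -8, 0, 32/3, 0, …
g: a_k = -2, -2, -8, -14, -38, -80, …
h₀=f·g: eliminate ⇒ L₀, order ≤ 2·1.
L = (-10 + 16·x + 48·x^2) + (2 + 12·x)·Dx + (-1 + x + 3·x^2)·Dx^2  (order 2).
h: a_k = -2, -2, 8, 2, 14/3, 32/3, …
ICs: h(0) = -2, h′(0) = -2.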